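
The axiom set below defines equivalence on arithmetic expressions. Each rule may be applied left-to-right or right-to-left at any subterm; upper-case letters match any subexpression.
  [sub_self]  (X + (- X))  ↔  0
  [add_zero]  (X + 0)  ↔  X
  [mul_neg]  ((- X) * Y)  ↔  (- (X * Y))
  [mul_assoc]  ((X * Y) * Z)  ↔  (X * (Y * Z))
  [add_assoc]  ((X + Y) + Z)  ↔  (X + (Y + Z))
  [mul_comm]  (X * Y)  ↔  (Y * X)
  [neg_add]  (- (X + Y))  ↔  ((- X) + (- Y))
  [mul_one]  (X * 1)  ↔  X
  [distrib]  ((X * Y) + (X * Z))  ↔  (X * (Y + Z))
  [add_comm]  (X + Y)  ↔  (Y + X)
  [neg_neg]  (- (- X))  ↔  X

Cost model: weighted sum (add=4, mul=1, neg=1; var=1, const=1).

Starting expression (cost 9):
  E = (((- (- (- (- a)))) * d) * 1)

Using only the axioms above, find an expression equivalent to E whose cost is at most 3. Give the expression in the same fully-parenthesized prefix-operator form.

step 1: neg_neg (→) rewrites (- (- (- (- a)))) into (- (- a)), now (((- (- a)) * d) * 1)
step 2: neg_neg (→) rewrites (- (- a)) into a, now ((a * d) * 1)
step 3: mul_one (→) rewrites ((a * d) * 1) into (a * d), reaching cost 3 (bound 3)

(a * d)   [cost 3]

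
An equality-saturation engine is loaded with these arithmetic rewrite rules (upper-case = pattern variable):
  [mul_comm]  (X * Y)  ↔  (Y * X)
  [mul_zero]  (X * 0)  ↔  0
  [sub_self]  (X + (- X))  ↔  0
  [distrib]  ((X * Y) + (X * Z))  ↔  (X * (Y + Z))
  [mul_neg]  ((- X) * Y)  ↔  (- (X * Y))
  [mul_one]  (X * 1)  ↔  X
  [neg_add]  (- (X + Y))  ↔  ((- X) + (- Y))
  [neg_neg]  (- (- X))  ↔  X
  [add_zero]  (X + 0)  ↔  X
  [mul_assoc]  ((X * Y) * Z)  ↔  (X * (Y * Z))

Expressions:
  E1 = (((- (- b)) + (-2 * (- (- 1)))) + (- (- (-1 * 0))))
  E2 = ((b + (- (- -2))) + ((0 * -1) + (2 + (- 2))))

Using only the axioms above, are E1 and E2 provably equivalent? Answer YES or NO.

YES

1. [neg_neg →] (- (- 1))  →  1;  E1 = (((- (- b)) + (-2 * 1)) + (- (- (-1 * 0))))
2. [neg_neg →] (- (- (-1 * 0)))  →  (-1 * 0);  E1 = (((- (- b)) + (-2 * 1)) + (-1 * 0))
3. [mul_comm →] (-1 * 0)  →  (0 * -1);  E1 = (((- (- b)) + (-2 * 1)) + (0 * -1))
4. [neg_neg →] (- (- b))  →  b;  E1 = ((b + (-2 * 1)) + (0 * -1))
5. [mul_one →] (-2 * 1)  →  -2;  E1 = ((b + -2) + (0 * -1))
6. [add_zero ←] (0 * -1)  →  ((0 * -1) + 0);  E1 = ((b + -2) + ((0 * -1) + 0))
7. [neg_neg ←] -2  →  (- (- -2));  E1 = ((b + (- (- -2))) + ((0 * -1) + 0))
8. [sub_self ←] 0  →  (2 + (- 2));  this is E2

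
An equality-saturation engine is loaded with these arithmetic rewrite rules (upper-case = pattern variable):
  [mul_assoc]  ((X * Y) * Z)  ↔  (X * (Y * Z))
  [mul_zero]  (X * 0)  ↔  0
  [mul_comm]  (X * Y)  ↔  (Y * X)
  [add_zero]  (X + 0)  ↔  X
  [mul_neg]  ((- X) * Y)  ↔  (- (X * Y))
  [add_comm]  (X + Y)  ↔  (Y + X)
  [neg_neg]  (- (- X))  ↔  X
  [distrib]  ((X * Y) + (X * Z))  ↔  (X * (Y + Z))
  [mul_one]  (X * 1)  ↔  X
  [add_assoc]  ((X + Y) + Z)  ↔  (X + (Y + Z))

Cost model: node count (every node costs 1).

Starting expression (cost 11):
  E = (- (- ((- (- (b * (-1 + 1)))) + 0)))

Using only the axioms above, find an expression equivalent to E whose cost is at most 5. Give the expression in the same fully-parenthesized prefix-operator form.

(b * (-1 + 1))   [cost 5]

step 1: add_zero (→) rewrites ((- (- (b * (-1 + 1)))) + 0) into (- (- (b * (-1 + 1)))), now (- (- (- (- (b * (-1 + 1))))))
step 2: neg_neg (→) rewrites (- (- (- (- (b * (-1 + 1)))))) into (- (- (b * (-1 + 1))))
step 3: neg_neg (→) rewrites (- (- (b * (-1 + 1)))) into (b * (-1 + 1)), reaching cost 5 (bound 5)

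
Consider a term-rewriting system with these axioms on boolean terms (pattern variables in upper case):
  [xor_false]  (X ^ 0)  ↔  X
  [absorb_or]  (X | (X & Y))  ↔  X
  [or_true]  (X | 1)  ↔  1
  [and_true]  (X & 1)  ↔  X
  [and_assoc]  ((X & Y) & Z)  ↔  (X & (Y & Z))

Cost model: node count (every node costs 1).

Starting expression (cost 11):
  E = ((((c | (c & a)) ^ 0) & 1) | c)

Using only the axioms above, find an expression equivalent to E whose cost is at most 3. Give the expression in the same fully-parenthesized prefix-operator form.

(1) (c | (c & a))  =[absorb_or →]=  c    ⊢ (((c ^ 0) & 1) | c)
(2) ((c ^ 0) & 1)  =[and_true →]=  (c ^ 0)    ⊢ ((c ^ 0) | c)
(3) (c ^ 0)  =[xor_false →]=  c    ⊢ cost 3, within 3

(c | c)   [cost 3]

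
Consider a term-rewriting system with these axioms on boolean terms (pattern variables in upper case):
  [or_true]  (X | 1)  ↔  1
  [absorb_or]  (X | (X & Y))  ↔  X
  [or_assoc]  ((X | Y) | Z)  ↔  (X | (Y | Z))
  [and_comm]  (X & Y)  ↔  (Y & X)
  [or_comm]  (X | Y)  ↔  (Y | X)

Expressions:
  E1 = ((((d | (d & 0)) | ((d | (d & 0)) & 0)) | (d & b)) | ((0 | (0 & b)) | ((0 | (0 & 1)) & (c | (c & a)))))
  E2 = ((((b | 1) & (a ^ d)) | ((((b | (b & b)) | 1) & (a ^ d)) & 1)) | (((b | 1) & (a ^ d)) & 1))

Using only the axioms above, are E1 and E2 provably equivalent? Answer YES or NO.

NO

Every axiom is a valid identity, so a rewrite proof would force E1 and E2 to agree under every assignment.
At a=1, b=0, c=0, d=0: E1 = 0 but E2 = 1; they differ, so no derivation exists.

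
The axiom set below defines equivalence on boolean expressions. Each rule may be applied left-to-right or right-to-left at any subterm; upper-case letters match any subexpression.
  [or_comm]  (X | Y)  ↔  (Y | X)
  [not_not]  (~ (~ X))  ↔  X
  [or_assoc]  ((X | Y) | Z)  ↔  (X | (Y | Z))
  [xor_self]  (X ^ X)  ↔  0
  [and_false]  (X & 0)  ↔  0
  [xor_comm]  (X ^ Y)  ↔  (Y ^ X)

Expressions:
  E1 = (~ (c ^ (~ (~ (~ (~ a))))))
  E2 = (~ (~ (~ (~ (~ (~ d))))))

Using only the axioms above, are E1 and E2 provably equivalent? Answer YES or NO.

NO

Every axiom is a valid identity, so a rewrite proof would force E1 and E2 to agree under every assignment.
At a=0, c=0, d=0: E1 = 1 but E2 = 0; they differ, so no derivation exists.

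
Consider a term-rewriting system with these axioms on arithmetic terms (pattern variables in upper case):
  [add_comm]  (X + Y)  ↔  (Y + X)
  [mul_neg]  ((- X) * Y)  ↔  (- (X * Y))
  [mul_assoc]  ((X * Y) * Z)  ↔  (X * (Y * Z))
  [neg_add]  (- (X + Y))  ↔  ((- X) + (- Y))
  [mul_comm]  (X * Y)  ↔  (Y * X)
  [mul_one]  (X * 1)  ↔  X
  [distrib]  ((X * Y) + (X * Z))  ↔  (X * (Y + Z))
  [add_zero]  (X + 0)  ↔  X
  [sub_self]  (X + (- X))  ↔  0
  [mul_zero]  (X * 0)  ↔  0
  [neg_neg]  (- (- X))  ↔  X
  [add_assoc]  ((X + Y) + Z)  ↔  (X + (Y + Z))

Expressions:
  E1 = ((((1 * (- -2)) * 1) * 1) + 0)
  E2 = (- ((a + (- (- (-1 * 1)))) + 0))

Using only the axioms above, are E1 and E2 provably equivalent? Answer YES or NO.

NO

Every axiom is a valid identity, so a rewrite proof would force E1 and E2 to agree under every assignment.
At a=0: E1 = 2 but E2 = 1; they differ, so no derivation exists.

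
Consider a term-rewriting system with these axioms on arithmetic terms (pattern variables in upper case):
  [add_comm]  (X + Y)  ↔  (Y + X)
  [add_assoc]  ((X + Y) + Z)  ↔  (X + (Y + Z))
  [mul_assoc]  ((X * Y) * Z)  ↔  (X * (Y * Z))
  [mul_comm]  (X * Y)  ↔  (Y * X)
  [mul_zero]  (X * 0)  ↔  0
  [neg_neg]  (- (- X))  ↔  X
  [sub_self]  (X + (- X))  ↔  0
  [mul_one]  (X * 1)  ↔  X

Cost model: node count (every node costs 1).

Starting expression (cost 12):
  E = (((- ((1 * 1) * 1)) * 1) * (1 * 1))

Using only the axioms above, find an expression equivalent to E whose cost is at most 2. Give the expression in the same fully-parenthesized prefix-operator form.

(- 1)   [cost 2]

1. [mul_one →] ((- ((1 * 1) * 1)) * 1)  →  (- ((1 * 1) * 1));  E = ((- ((1 * 1) * 1)) * (1 * 1))
2. [mul_one →] (1 * 1)  →  1;  E = ((- (1 * 1)) * (1 * 1))
3. [mul_one →] (1 * 1)  →  1;  E = ((- 1) * (1 * 1))
4. [mul_one →] (1 * 1)  →  1;  E = ((- 1) * 1)
5. [mul_one →] ((- 1) * 1)  →  (- 1);  cost 2 ≤ 2, done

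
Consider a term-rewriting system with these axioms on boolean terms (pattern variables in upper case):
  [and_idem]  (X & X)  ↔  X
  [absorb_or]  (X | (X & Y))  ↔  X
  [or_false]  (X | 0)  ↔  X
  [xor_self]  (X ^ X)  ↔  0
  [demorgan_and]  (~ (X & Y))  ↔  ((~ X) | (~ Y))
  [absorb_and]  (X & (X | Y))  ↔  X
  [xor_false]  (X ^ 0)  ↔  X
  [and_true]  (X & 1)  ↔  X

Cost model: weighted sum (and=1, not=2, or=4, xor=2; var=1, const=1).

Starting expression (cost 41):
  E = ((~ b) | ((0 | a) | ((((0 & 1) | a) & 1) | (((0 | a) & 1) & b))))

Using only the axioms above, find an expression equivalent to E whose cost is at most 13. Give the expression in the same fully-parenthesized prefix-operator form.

step 1: and_true (→) rewrites (0 & 1) into 0, now ((~ b) | ((0 | a) | (((0 | a) & 1) | (((0 | a) & 1) & b))))
step 2: absorb_or (→) rewrites (((0 | a) & 1) | (((0 | a) & 1) & b)) into ((0 | a) & 1), now ((~ b) | ((0 | a) | ((0 | a) & 1)))
step 3: absorb_or (→) rewrites ((0 | a) | ((0 | a) & 1)) into (0 | a), reaching cost 13 (bound 13)

((~ b) | (0 | a))   [cost 13]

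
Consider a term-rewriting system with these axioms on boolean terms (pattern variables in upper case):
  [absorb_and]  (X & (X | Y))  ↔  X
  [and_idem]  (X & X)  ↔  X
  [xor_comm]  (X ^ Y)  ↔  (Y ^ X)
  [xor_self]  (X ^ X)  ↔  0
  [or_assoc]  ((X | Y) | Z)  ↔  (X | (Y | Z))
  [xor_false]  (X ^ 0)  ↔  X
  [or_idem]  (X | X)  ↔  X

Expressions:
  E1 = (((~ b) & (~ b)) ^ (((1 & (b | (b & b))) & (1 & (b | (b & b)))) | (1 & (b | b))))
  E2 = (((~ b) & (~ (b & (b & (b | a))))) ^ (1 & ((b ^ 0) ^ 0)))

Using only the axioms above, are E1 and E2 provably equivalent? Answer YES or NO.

1. [and_idem →] ((1 & (b | (b & b))) & (1 & (b | (b & b))))  →  (1 & (b | (b & b)));  E1 = (((~ b) & (~ b)) ^ ((1 & (b | (b & b))) | (1 & (b | b))))
2. [and_idem →] ((~ b) & (~ b))  →  (~ b);  E1 = ((~ b) ^ ((1 & (b | (b & b))) | (1 & (b | b))))
3. [and_idem →] (b & b)  →  b;  E1 = ((~ b) ^ ((1 & (b | b)) | (1 & (b | b))))
4. [or_idem →] ((1 & (b | b)) | (1 & (b | b)))  →  (1 & (b | b));  E1 = ((~ b) ^ (1 & (b | b)))
5. [or_idem →] (b | b)  →  b;  E1 = ((~ b) ^ (1 & b))
6. [and_idem ←] (~ b)  →  ((~ b) & (~ b));  E1 = (((~ b) & (~ b)) ^ (1 & b))
7. [xor_false ←] b  →  (b ^ 0);  E1 = (((~ b) & (~ b)) ^ (1 & (b ^ 0)))
8. [and_idem ←] b  →  (b & b);  E1 = (((~ b) & (~ (b & b))) ^ (1 & (b ^ 0)))
9. [xor_false ←] (b ^ 0)  →  ((b ^ 0) ^ 0);  E1 = (((~ b) & (~ (b & b))) ^ (1 & ((b ^ 0) ^ 0)))
10. [absorb_and ←] b  →  (b & (b | a));  this is E2

YES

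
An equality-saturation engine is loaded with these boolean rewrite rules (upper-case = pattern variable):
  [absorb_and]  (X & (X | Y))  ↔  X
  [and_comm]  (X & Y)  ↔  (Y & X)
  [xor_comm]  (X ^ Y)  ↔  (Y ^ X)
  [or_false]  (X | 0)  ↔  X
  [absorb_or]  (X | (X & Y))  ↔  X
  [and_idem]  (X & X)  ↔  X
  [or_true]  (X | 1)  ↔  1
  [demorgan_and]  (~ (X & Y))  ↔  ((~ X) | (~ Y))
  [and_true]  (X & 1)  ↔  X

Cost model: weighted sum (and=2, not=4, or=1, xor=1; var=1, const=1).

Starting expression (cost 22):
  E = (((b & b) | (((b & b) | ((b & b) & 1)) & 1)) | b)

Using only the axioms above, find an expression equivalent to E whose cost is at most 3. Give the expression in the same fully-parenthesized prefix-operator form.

(b | b)   [cost 3]

(1) ((b & b) | ((b & b) & 1))  =[absorb_or →]=  (b & b)    ⊢ (((b & b) | ((b & b) & 1)) | b)
(2) ((b & b) | ((b & b) & 1))  =[absorb_or →]=  (b & b)    ⊢ ((b & b) | b)
(3) (b & b)  =[and_idem →]=  b    ⊢ cost 3, within 3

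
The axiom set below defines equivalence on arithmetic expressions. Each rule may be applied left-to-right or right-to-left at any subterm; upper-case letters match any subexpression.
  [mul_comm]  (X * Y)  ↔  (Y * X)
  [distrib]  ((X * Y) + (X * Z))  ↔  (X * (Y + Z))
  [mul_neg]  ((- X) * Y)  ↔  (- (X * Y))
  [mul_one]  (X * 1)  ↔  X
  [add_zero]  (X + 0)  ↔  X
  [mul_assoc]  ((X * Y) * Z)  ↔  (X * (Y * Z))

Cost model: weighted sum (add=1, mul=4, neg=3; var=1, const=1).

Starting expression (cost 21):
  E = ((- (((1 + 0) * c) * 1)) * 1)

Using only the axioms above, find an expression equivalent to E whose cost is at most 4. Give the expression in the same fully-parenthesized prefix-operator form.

(1) ((- (((1 + 0) * c) * 1)) * 1)  =[mul_one →]=  (- (((1 + 0) * c) * 1))
(2) (1 + 0)  =[add_zero →]=  1    ⊢ (- ((1 * c) * 1))
(3) (1 * c)  =[mul_comm →]=  (c * 1)    ⊢ (- ((c * 1) * 1))
(4) ((c * 1) * 1)  =[mul_one →]=  (c * 1)    ⊢ (- (c * 1))
(5) (c * 1)  =[mul_one →]=  c    ⊢ cost 4, within 4

(- c)   [cost 4]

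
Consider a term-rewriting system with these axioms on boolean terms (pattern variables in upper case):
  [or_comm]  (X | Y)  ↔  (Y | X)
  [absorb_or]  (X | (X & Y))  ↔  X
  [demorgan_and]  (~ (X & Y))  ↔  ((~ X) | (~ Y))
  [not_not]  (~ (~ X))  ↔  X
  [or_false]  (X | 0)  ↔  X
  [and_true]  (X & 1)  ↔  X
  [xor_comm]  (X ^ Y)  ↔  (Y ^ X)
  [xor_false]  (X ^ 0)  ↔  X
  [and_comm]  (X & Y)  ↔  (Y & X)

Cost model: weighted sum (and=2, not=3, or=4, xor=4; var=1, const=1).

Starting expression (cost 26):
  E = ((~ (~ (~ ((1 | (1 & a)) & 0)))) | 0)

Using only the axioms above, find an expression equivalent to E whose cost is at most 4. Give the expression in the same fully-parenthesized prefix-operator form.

(~ 0)   [cost 4]

(1) (~ (~ (~ ((1 | (1 & a)) & 0))))  =[not_not →]=  (~ ((1 | (1 & a)) & 0))    ⊢ ((~ ((1 | (1 & a)) & 0)) | 0)
(2) ((~ ((1 | (1 & a)) & 0)) | 0)  =[or_false →]=  (~ ((1 | (1 & a)) & 0))
(3) (1 | (1 & a))  =[absorb_or →]=  1    ⊢ (~ (1 & 0))
(4) (1 & 0)  =[and_comm →]=  (0 & 1)    ⊢ (~ (0 & 1))
(5) (0 & 1)  =[and_true →]=  0    ⊢ cost 4, within 4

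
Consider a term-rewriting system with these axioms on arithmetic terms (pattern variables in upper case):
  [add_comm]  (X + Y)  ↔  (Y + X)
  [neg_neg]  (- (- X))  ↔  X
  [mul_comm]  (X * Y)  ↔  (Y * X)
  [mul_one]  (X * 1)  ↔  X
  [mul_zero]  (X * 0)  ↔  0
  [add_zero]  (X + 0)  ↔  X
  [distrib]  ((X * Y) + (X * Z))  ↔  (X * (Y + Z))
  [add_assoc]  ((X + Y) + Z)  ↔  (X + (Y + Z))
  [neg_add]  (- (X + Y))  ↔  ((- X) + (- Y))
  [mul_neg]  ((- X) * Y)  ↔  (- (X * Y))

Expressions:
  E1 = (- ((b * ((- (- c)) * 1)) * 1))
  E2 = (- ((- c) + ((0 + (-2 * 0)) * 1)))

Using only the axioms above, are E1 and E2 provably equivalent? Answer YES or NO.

All listed rules preserve value, hence provable equivalence implies equal values everywhere; look for a separating assignment.
b=0, c=1 gives E1 ↦ 0, E2 ↦ 1; values differ ⇒ not provably equivalent.

NO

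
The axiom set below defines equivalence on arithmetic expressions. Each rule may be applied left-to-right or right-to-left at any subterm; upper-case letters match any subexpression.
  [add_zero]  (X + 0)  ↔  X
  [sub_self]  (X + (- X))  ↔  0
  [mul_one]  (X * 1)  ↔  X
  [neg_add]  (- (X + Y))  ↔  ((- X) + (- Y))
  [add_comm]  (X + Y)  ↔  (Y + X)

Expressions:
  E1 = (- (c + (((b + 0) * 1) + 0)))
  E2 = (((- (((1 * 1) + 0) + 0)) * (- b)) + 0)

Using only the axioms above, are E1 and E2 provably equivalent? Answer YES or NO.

NO

All listed rules preserve value, hence provable equivalence implies equal values everywhere; look for a separating assignment.
b=0, c=1 gives E1 ↦ -1, E2 ↦ 0; values differ ⇒ not provably equivalent.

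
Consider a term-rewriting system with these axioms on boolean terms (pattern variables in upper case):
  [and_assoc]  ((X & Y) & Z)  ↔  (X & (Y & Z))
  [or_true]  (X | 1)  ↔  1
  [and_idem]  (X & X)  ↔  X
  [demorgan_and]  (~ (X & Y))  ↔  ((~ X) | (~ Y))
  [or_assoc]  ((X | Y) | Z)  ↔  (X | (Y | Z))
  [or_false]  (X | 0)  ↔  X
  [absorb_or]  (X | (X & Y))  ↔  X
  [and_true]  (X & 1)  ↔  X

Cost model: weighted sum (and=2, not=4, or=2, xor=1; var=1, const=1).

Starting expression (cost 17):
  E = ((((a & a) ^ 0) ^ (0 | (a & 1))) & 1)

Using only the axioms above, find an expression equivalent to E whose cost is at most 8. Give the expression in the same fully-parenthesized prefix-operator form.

(1) ((((a & a) ^ 0) ^ (0 | (a & 1))) & 1)  =[and_true →]=  (((a & a) ^ 0) ^ (0 | (a & 1)))
(2) (a & 1)  =[and_true →]=  a    ⊢ (((a & a) ^ 0) ^ (0 | a))
(3) (a & a)  =[and_idem →]=  a    ⊢ cost 8, within 8

((a ^ 0) ^ (0 | a))   [cost 8]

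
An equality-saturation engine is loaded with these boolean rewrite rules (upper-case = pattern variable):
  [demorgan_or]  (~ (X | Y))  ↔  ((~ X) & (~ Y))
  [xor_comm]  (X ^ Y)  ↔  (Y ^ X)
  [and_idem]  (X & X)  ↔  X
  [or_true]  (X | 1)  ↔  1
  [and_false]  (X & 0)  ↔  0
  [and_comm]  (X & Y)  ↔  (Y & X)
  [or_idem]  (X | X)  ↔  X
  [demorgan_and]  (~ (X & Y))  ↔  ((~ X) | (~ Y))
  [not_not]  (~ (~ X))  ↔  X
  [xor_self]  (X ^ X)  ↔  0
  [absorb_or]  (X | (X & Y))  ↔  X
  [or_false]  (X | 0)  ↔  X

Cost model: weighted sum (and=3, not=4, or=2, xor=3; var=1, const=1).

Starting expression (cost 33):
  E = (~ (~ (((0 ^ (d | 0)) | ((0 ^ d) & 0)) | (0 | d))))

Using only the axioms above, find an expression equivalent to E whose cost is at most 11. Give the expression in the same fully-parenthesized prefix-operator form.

((0 ^ d) | (0 | d))   [cost 11]

(1) (d | 0)  =[or_false →]=  d    ⊢ (~ (~ (((0 ^ d) | ((0 ^ d) & 0)) | (0 | d))))
(2) ((0 ^ d) | ((0 ^ d) & 0))  =[absorb_or →]=  (0 ^ d)    ⊢ (~ (~ ((0 ^ d) | (0 | d))))
(3) (~ (~ ((0 ^ d) | (0 | d))))  =[not_not →]=  ((0 ^ d) | (0 | d))    ⊢ cost 11, within 11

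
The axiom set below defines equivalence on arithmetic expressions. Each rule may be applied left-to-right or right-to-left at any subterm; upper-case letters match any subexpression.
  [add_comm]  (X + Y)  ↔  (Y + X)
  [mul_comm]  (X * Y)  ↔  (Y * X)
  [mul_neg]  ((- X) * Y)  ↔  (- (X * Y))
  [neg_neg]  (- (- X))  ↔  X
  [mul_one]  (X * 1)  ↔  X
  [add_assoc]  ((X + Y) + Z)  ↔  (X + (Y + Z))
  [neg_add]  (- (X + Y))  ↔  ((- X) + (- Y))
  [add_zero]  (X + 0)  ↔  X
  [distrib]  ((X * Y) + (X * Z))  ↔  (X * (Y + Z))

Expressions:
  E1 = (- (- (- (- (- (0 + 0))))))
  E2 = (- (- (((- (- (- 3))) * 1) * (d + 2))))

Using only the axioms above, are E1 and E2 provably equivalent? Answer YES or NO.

NO

All listed rules preserve value, hence provable equivalence implies equal values everywhere; look for a separating assignment.
d=0 gives E1 ↦ 0, E2 ↦ -6; values differ ⇒ not provably equivalent.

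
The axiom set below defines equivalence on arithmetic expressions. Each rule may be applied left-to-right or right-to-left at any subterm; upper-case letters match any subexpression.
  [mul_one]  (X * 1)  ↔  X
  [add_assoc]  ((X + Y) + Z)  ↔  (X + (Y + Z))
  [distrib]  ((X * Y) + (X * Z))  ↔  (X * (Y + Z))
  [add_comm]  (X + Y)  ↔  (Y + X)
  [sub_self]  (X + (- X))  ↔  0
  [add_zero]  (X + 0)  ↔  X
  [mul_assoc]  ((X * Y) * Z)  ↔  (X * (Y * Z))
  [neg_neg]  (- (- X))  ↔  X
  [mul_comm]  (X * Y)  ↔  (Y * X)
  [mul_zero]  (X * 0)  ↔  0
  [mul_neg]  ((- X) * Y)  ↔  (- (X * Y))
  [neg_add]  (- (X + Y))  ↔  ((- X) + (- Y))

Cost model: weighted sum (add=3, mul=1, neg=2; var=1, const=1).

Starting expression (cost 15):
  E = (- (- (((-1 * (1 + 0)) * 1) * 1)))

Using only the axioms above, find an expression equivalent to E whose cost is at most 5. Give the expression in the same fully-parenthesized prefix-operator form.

(1) (1 + 0)  =[add_zero →]=  1    ⊢ (- (- (((-1 * 1) * 1) * 1)))
(2) (-1 * 1)  =[mul_one →]=  -1    ⊢ (- (- ((-1 * 1) * 1)))
(3) (-1 * 1)  =[mul_one →]=  -1    ⊢ (- (- (-1 * 1)))
(4) (-1 * 1)  =[mul_one →]=  -1    ⊢ cost 5, within 5

(- (- -1))   [cost 5]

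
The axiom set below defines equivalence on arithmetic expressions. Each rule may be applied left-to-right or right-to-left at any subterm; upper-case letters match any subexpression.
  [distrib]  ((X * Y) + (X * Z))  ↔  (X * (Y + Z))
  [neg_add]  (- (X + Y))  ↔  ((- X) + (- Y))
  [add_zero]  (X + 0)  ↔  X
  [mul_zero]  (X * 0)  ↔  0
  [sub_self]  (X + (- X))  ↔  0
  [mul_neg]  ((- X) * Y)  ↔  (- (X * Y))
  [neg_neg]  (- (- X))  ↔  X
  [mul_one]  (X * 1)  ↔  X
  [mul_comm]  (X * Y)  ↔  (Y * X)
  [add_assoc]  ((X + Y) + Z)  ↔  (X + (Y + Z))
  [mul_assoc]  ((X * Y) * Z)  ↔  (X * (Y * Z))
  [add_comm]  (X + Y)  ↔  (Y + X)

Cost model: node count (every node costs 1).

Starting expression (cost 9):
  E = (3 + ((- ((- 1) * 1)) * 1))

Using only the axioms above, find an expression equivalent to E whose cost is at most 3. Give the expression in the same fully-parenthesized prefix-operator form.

(3 + 1)   [cost 3]

(1) ((- 1) * 1)  =[mul_one →]=  (- 1)    ⊢ (3 + ((- (- 1)) * 1))
(2) ((- (- 1)) * 1)  =[mul_one →]=  (- (- 1))    ⊢ (3 + (- (- 1)))
(3) (- (- 1))  =[neg_neg →]=  1    ⊢ cost 3, within 3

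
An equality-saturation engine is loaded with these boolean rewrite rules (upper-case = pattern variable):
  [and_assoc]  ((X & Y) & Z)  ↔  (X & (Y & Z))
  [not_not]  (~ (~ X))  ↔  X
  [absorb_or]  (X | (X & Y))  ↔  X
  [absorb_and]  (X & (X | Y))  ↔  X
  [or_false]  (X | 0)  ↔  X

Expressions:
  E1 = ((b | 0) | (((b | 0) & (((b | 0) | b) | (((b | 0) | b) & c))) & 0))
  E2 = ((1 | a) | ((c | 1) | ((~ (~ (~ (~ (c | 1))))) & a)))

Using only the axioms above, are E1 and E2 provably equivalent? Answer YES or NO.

The axioms are sound identities: if E1 ↔* E2 then E1 and E2 evaluate identically under any assignment.
Under a=0, b=0, c=0: E1 evaluates to 0, E2 to 1. Distinct ⇒ no rewrite sequence connects them.

NO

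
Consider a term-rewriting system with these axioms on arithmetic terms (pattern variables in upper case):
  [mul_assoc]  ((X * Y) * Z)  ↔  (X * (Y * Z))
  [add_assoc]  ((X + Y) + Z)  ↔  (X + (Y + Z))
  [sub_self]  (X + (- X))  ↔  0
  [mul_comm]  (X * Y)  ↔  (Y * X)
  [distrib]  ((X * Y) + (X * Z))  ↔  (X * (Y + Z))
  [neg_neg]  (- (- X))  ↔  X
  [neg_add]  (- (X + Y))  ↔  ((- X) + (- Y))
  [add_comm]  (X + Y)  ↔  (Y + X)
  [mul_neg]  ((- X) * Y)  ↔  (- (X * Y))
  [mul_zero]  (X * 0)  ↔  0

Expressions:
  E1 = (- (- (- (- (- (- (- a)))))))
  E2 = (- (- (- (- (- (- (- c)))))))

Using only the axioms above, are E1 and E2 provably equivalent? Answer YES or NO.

The axioms are sound identities: if E1 ↔* E2 then E1 and E2 evaluate identically under any assignment.
Under a=0, c=1: E1 evaluates to 0, E2 to -1. Distinct ⇒ no rewrite sequence connects them.

NO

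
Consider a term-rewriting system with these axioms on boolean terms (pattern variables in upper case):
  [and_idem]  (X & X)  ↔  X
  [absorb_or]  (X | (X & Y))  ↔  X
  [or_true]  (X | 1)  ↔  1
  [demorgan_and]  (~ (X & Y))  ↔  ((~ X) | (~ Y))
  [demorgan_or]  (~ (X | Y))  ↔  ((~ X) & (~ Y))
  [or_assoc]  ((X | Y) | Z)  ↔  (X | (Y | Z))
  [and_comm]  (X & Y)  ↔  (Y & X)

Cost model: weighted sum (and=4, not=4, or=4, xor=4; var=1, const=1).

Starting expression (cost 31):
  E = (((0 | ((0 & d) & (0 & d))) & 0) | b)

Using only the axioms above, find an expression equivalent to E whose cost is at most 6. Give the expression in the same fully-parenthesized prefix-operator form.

(0 | b)   [cost 6]

1. [and_idem →] ((0 & d) & (0 & d))  →  (0 & d);  E = (((0 | (0 & d)) & 0) | b)
2. [absorb_or →] (0 | (0 & d))  →  0;  E = ((0 & 0) | b)
3. [and_idem →] (0 & 0)  →  0;  cost 6 ≤ 6, done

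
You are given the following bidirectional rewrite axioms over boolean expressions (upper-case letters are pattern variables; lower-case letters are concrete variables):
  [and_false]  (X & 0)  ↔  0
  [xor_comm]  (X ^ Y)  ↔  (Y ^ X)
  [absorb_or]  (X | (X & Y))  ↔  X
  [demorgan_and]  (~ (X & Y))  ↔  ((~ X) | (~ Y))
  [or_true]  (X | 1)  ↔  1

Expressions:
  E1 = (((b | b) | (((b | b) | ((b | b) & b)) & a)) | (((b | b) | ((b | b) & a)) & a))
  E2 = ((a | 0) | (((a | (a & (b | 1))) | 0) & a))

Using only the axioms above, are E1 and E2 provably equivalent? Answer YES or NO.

NO

All listed rules preserve value, hence provable equivalence implies equal values everywhere; look for a separating assignment.
a=0, b=1 gives E1 ↦ 1, E2 ↦ 0; values differ ⇒ not provably equivalent.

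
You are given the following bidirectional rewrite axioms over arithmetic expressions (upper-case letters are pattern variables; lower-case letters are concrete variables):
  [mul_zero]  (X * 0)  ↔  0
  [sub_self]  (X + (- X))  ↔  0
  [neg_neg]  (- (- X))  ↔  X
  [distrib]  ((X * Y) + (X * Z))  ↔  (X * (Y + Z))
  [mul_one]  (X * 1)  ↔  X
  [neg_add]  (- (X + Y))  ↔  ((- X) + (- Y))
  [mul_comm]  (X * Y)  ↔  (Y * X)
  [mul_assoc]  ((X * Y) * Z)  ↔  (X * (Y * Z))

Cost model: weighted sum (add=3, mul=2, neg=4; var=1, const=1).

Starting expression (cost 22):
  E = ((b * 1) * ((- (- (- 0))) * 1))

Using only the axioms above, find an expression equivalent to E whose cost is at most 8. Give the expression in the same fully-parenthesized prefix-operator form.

1. [neg_neg →] (- (- 0))  →  0;  E = ((b * 1) * ((- 0) * 1))
2. [mul_one →] (b * 1)  →  b;  E = (b * ((- 0) * 1))
3. [mul_one →] ((- 0) * 1)  →  (- 0);  cost 8 ≤ 8, done

(b * (- 0))   [cost 8]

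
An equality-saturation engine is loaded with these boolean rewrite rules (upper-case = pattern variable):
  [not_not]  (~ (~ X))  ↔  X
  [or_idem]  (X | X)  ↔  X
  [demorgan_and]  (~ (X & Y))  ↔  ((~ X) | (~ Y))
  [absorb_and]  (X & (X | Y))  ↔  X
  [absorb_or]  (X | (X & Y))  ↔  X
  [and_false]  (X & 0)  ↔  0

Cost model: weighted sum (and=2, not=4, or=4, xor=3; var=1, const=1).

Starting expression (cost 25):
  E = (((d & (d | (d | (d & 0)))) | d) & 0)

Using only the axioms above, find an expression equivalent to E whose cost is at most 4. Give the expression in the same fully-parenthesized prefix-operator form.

step 1: absorb_or (→) rewrites (d | (d & 0)) into d, now (((d & (d | d)) | d) & 0)
step 2: absorb_and (→) rewrites (d & (d | d)) into d, now ((d | d) & 0)
step 3: or_idem (→) rewrites (d | d) into d, reaching cost 4 (bound 4)

(d & 0)   [cost 4]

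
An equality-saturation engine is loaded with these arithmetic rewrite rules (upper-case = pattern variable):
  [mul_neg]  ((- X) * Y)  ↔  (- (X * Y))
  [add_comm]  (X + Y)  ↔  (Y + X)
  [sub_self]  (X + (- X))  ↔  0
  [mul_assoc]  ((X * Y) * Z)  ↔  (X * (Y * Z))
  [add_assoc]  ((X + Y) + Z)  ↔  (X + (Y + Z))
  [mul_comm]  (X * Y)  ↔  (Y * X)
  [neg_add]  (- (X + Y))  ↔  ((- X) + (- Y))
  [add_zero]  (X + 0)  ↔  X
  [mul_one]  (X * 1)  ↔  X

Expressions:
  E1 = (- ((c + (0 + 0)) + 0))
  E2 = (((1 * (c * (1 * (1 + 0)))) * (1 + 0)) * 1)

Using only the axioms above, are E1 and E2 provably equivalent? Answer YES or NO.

All listed rules preserve value, hence provable equivalence implies equal values everywhere; look for a separating assignment.
c=1 gives E1 ↦ -1, E2 ↦ 1; values differ ⇒ not provably equivalent.

NO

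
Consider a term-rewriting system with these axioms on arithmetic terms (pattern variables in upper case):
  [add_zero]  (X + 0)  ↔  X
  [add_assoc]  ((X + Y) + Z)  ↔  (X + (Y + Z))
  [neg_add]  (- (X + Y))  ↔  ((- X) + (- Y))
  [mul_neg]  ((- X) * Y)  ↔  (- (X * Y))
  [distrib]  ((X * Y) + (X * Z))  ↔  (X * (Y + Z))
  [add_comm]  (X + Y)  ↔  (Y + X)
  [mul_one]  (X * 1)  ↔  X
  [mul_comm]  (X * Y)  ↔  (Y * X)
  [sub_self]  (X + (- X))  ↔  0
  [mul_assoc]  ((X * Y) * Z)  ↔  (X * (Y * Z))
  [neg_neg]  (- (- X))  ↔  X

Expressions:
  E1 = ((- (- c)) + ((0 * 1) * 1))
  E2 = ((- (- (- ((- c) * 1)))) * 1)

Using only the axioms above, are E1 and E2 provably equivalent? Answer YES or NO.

step 1: mul_one (→) rewrites (0 * 1) into 0, now ((- (- c)) + (0 * 1))
step 2: mul_one (→) rewrites (0 * 1) into 0, now ((- (- c)) + 0)
step 3: add_zero (→) rewrites ((- (- c)) + 0) into (- (- c))
step 4: neg_neg (←) rewrites (- (- c)) into (- (- (- (- c))))
step 5: mul_one (←) rewrites (- (- (- (- c)))) into ((- (- (- (- c)))) * 1)
step 6: mul_one (←) rewrites (- c) into ((- c) * 1), which is E2

YES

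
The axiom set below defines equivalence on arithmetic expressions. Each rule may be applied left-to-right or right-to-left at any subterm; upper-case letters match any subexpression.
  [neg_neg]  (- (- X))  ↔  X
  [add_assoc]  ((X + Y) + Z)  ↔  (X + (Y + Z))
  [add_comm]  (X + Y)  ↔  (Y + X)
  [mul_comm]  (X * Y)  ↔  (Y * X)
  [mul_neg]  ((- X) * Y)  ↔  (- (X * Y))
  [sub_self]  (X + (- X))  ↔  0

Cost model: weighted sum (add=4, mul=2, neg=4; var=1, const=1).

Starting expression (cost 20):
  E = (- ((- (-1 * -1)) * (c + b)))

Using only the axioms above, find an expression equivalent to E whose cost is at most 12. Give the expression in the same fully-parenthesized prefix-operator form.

1. [mul_neg →] ((- (-1 * -1)) * (c + b))  →  (- ((-1 * -1) * (c + b)));  E = (- (- ((-1 * -1) * (c + b))))
2. [add_comm →] (c + b)  →  (b + c);  E = (- (- ((-1 * -1) * (b + c))))
3. [neg_neg →] (- (- ((-1 * -1) * (b + c))))  →  ((-1 * -1) * (b + c));  cost 12 ≤ 12, done

((-1 * -1) * (b + c))   [cost 12]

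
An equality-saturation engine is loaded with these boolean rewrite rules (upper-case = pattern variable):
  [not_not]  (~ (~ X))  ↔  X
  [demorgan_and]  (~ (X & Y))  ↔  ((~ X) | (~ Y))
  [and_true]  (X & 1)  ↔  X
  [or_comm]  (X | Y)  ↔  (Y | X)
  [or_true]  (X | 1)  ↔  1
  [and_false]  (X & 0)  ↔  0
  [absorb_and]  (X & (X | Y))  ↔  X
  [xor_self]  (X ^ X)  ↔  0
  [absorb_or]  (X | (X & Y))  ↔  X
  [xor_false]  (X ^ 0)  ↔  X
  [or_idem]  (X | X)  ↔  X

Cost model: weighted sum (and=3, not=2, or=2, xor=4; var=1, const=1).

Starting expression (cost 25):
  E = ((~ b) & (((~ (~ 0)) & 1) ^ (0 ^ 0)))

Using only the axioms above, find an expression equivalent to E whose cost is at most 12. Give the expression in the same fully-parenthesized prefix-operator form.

((~ b) & (0 ^ 0))   [cost 12]

step 1: and_true (→) rewrites ((~ (~ 0)) & 1) into (~ (~ 0)), now ((~ b) & ((~ (~ 0)) ^ (0 ^ 0)))
step 2: not_not (→) rewrites (~ (~ 0)) into 0, now ((~ b) & (0 ^ (0 ^ 0)))
step 3: xor_self (→) rewrites (0 ^ 0) into 0, reaching cost 12 (bound 12)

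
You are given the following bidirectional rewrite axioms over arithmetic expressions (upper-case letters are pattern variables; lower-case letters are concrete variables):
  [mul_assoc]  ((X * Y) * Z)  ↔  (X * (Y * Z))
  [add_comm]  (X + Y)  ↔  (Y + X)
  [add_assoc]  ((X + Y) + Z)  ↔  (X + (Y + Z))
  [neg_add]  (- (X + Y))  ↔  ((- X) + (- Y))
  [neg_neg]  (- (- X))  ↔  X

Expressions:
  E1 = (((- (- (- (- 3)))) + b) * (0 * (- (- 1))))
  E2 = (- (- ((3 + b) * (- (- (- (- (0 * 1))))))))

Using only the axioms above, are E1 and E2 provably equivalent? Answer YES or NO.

YES

step 1: neg_neg (→) rewrites (- (- 1)) into 1, now (((- (- (- (- 3)))) + b) * (0 * 1))
step 2: neg_neg (→) rewrites (- (- (- (- 3)))) into (- (- 3)), now (((- (- 3)) + b) * (0 * 1))
step 3: neg_neg (→) rewrites (- (- 3)) into 3, now ((3 + b) * (0 * 1))
step 4: neg_neg (←) rewrites (0 * 1) into (- (- (0 * 1))), now ((3 + b) * (- (- (0 * 1))))
step 5: neg_neg (←) rewrites (0 * 1) into (- (- (0 * 1))), now ((3 + b) * (- (- (- (- (0 * 1))))))
step 6: neg_neg (←) rewrites ((3 + b) * (- (- (- (- (0 * 1)))))) into (- (- ((3 + b) * (- (- (- (- (0 * 1)))))))), which is E2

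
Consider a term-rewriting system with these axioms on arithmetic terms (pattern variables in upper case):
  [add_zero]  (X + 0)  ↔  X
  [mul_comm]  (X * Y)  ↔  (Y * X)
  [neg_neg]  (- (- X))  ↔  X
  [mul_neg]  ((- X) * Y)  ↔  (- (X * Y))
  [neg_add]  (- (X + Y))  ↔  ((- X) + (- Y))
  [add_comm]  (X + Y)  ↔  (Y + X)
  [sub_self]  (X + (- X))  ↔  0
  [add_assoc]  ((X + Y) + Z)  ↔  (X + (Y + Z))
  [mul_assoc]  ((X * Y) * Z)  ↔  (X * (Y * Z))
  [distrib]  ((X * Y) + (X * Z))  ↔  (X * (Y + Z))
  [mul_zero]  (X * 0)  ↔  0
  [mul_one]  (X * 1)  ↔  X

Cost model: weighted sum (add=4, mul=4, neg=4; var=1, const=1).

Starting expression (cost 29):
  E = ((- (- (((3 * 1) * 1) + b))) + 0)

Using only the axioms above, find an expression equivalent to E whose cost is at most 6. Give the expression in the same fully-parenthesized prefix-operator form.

step 1: mul_one (→) rewrites (3 * 1) into 3, now ((- (- ((3 * 1) + b))) + 0)
step 2: mul_one (→) rewrites (3 * 1) into 3, now ((- (- (3 + b))) + 0)
step 3: add_zero (→) rewrites ((- (- (3 + b))) + 0) into (- (- (3 + b)))
step 4: neg_neg (→) rewrites (- (- (3 + b))) into (3 + b), reaching cost 6 (bound 6)

(3 + b)   [cost 6]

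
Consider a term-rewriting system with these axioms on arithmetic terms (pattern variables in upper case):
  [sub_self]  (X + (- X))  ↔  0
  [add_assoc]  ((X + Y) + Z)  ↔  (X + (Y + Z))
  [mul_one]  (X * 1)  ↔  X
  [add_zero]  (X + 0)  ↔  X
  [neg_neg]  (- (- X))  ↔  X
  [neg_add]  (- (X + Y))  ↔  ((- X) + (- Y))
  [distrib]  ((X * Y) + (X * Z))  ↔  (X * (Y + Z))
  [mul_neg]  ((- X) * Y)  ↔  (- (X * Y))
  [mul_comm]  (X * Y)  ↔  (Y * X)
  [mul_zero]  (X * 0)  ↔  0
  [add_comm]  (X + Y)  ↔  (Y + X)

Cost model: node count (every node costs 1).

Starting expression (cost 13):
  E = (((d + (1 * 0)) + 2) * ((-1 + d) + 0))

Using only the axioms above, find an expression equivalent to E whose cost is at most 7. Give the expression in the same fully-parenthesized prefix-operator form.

1. [mul_zero →] (1 * 0)  →  0;  E = (((d + 0) + 2) * ((-1 + d) + 0))
2. [add_zero →] ((-1 + d) + 0)  →  (-1 + d);  E = (((d + 0) + 2) * (-1 + d))
3. [add_zero →] (d + 0)  →  d;  cost 7 ≤ 7, done

((d + 2) * (-1 + d))   [cost 7]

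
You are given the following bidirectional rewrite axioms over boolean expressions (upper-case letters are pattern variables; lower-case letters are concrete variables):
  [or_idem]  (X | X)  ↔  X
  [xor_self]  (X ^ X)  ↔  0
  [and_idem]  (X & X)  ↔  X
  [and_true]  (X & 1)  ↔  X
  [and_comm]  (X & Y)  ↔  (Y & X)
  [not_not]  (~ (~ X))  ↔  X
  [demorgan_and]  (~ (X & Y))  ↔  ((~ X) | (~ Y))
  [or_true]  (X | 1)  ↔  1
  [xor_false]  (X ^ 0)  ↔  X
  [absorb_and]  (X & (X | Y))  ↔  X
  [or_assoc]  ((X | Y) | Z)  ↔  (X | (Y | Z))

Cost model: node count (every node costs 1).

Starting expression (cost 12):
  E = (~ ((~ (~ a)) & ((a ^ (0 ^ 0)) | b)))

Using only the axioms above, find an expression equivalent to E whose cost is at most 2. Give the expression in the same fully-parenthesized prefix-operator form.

1. [xor_false →] (0 ^ 0)  →  0;  E = (~ ((~ (~ a)) & ((a ^ 0) | b)))
2. [not_not →] (~ (~ a))  →  a;  E = (~ (a & ((a ^ 0) | b)))
3. [xor_false →] (a ^ 0)  →  a;  E = (~ (a & (a | b)))
4. [absorb_and →] (a & (a | b))  →  a;  cost 2 ≤ 2, done

(~ a)   [cost 2]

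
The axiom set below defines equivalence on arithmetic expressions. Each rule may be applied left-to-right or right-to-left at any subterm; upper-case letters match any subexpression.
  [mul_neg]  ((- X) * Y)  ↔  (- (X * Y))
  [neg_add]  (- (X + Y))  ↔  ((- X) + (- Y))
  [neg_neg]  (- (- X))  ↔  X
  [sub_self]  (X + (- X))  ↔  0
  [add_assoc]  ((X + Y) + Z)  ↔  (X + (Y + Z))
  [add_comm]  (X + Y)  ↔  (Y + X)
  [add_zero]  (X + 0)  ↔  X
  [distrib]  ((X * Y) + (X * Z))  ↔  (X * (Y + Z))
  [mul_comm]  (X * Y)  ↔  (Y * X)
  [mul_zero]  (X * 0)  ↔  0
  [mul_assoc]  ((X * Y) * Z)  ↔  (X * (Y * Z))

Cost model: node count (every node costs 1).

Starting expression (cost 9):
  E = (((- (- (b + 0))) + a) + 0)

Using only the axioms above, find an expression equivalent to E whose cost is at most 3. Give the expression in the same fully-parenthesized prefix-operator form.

1. [neg_neg →] (- (- (b + 0)))  →  (b + 0);  E = (((b + 0) + a) + 0)
2. [add_zero →] (b + 0)  →  b;  E = ((b + a) + 0)
3. [add_zero →] ((b + a) + 0)  →  (b + a);  cost 3 ≤ 3, done

(b + a)   [cost 3]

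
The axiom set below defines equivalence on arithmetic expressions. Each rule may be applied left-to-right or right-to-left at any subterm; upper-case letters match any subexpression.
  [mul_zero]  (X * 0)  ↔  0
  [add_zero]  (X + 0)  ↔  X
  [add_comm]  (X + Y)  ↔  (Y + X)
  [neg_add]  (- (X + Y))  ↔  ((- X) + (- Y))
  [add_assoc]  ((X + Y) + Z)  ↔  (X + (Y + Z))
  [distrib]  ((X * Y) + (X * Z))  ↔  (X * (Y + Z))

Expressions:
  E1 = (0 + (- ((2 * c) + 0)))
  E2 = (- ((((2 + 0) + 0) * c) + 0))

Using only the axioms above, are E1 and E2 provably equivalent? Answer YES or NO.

YES

step 1: add_comm (→) rewrites (0 + (- ((2 * c) + 0))) into ((- ((2 * c) + 0)) + 0)
step 2: add_zero (→) rewrites ((2 * c) + 0) into (2 * c), now ((- (2 * c)) + 0)
step 3: add_zero (→) rewrites ((- (2 * c)) + 0) into (- (2 * c))
step 4: add_zero (←) rewrites 2 into (2 + 0), now (- ((2 + 0) * c))
step 5: add_zero (←) rewrites ((2 + 0) * c) into (((2 + 0) * c) + 0), now (- (((2 + 0) * c) + 0))
step 6: add_zero (←) rewrites 2 into (2 + 0), which is E2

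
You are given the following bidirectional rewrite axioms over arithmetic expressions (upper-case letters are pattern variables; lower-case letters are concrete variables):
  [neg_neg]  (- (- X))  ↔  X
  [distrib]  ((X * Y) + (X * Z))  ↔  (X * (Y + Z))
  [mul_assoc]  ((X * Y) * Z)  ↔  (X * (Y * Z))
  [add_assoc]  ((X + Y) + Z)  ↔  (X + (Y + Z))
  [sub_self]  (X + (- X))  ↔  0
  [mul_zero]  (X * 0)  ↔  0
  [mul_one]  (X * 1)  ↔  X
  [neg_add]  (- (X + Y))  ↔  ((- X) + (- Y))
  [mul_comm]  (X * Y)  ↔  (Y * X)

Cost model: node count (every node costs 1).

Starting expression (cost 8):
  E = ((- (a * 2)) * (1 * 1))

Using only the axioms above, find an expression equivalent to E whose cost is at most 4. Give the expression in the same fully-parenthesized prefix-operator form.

1. [mul_one →] (1 * 1)  →  1;  E = ((- (a * 2)) * 1)
2. [mul_one →] ((- (a * 2)) * 1)  →  (- (a * 2));  cost 4 ≤ 4, done

(- (a * 2))   [cost 4]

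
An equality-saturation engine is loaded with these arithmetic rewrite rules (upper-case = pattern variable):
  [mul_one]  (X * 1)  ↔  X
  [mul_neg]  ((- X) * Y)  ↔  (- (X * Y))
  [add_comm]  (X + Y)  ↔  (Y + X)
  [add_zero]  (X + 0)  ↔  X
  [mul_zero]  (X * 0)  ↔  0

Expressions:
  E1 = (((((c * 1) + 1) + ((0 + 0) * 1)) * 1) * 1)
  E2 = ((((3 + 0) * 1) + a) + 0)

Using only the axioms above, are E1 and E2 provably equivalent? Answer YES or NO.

All listed rules preserve value, hence provable equivalence implies equal values everywhere; look for a separating assignment.
a=0, c=0 gives E1 ↦ 1, E2 ↦ 3; values differ ⇒ not provably equivalent.

NO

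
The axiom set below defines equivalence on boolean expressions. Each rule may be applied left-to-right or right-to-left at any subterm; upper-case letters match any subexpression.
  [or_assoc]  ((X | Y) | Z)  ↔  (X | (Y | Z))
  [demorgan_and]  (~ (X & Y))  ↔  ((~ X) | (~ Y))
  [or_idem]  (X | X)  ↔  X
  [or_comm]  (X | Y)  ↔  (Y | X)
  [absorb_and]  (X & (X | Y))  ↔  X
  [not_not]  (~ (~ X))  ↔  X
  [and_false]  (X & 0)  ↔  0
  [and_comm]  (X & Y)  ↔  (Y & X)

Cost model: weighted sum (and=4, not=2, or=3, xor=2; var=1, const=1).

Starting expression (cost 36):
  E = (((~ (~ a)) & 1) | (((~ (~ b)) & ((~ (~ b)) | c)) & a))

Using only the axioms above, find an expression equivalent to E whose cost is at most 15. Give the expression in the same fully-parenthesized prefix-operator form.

((a & 1) | (b & a))   [cost 15]

(1) ((~ (~ b)) & ((~ (~ b)) | c))  =[absorb_and →]=  (~ (~ b))    ⊢ (((~ (~ a)) & 1) | ((~ (~ b)) & a))
(2) (~ (~ b))  =[not_not →]=  b    ⊢ (((~ (~ a)) & 1) | (b & a))
(3) (~ (~ a))  =[not_not →]=  a    ⊢ cost 15, within 15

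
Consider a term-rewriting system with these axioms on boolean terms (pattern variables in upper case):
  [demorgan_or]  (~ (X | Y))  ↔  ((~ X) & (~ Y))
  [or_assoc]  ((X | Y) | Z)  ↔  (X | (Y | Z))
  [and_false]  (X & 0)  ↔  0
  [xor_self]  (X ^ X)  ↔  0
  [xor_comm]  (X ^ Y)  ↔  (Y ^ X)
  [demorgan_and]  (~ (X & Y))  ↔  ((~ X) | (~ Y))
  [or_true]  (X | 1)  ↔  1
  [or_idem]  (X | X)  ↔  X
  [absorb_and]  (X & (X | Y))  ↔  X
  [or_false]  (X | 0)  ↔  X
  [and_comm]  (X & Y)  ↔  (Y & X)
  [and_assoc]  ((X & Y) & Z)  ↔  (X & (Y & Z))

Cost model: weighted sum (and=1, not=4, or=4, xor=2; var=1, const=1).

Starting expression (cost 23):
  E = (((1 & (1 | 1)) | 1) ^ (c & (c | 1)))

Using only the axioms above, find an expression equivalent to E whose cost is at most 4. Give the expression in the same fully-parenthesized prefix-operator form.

(1 ^ c)   [cost 4]

step 1: absorb_and (→) rewrites (c & (c | 1)) into c, now (((1 & (1 | 1)) | 1) ^ c)
step 2: absorb_and (→) rewrites (1 & (1 | 1)) into 1, now ((1 | 1) ^ c)
step 3: or_true (→) rewrites (1 | 1) into 1, reaching cost 4 (bound 4)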